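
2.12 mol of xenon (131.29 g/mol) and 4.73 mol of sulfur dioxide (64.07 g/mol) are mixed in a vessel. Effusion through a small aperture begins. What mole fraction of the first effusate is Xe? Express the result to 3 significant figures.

0.238

Effusion rate of each component ∝ n_i/√M_i (partial pressure × 1/√M).
x_Xe(eff) = (n_Xe/√M_Xe) / (n_Xe/√M_Xe + n_SO₂/√M_SO₂)
= (2.12/√131.29) / (2.12/√131.29 + 4.73/√64.07) = 0.1850/(0.1850 + 0.5909) = 0.238.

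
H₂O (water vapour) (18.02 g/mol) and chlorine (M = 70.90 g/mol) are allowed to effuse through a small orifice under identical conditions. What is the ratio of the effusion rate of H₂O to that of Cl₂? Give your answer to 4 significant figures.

From Graham's law, rate_H₂O/rate_Cl₂ = √(M_Cl₂/M_H₂O) = √(70.90/18.02) = √3.935 = 1.984.

1.984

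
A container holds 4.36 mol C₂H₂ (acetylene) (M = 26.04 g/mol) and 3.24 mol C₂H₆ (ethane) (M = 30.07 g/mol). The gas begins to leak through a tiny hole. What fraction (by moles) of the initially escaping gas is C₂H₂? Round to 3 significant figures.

0.591

Effusion rate of each component ∝ n_i/√M_i (partial pressure × 1/√M).
Mole fraction of C₂H₂ in the effusate = (n_C₂H₂/√M_C₂H₂) / (n_C₂H₂/√M_C₂H₂ + n_C₂H₆/√M_C₂H₆)
= (4.36/√26.04) / (4.36/√26.04 + 3.24/√30.07) = 0.8544/(0.8544 + 0.5909) = 0.591.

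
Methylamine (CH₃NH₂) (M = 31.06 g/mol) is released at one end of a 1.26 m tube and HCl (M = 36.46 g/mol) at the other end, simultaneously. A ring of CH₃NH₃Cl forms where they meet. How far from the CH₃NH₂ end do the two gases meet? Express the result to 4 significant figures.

0.6552 m

In equal time, each gas travels a distance ∝ its rate ∝ 1/√M, so d_CH₃NH₂/d_HCl = √(M_HCl/M_CH₃NH₂) = √(36.46/31.06) = 1.083.
With d_CH₃NH₂ + d_HCl = 1.26 m, d_HCl = 1.26/(1 + 1.083) = 0.6048 m.
d_CH₃NH₂ = 1.26 − 0.6048 = 0.6552 m.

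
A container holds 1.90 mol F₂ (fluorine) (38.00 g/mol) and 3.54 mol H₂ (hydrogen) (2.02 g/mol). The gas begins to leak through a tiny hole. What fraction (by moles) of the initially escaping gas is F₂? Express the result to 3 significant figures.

0.110

Effusion rate of each component ∝ n_i/√M_i (partial pressure × 1/√M).
Mole fraction of F₂ in the effusate = (n_F₂/√M_F₂) / (n_F₂/√M_F₂ + n_H₂/√M_H₂)
= (1.90/√38.00) / (1.90/√38.00 + 3.54/√2.02) = 0.3082/(0.3082 + 2.491) = 0.110.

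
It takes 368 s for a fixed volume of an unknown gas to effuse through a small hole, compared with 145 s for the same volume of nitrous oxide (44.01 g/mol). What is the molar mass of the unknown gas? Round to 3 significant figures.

283 g/mol

Using Graham's law: t_X/t_N₂O = √(M_X/M_N₂O).
368/145 = 2.538 = √(M_X/44.01)
M_X = 44.01 × 2.538² = 44.01 × 6.441 = 283 g/mol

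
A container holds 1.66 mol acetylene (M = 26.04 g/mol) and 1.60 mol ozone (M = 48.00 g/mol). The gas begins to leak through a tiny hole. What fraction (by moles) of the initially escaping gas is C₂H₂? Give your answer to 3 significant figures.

Effusion rate of each component ∝ n_i/√M_i (partial pressure × 1/√M).
x_C₂H₂(eff) = (n_C₂H₂/√M_C₂H₂) / (n_C₂H₂/√M_C₂H₂ + n_O₃/√M_O₃)
= (1.66/√26.04) / (1.66/√26.04 + 1.60/√48.00) = 0.3253/(0.3253 + 0.2309) = 0.585.

0.585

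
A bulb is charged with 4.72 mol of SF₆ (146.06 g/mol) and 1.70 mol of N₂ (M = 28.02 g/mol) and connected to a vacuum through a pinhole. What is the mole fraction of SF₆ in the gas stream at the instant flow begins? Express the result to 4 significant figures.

0.5488

Effusion rate of each component ∝ n_i/√M_i (partial pressure × 1/√M).
So x_SF₆ in the escaping gas = (n_SF₆/√M_SF₆) / Σ(n_i/√M_i)
= (4.72/√146.06) / (4.72/√146.06 + 1.70/√28.02) = 0.3905/(0.3905 + 0.3212) = 0.5488.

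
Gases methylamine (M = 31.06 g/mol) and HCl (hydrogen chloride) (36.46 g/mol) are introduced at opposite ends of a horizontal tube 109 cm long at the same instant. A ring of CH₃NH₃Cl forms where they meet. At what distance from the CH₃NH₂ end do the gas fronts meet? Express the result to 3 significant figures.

56.7 cm

In equal time, each gas travels a distance ∝ its rate ∝ 1/√M, so d_CH₃NH₂/d_HCl = √(M_HCl/M_CH₃NH₂) = √(36.46/31.06) = 1.083.
With d_CH₃NH₂ + d_HCl = 109 cm, d_HCl = 109/(1 + 1.083) = 52.32 cm.
d_CH₃NH₂ = 109 − 52.32 = 56.7 cm.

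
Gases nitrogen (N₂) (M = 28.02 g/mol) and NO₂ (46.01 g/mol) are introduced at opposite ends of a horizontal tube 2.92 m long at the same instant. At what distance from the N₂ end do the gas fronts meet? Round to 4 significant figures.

1.640 m

The fronts meet when d_N₂ + d_NO₂ = L with d_N₂/d_NO₂ = √(M_NO₂/M_N₂) (Graham's law). Here √(M_NO₂/M_N₂) = √(46.01/28.02) = 1.281.
With d_N₂ + d_NO₂ = 2.92 m, d_NO₂ = 2.92/(1 + 1.281) = 1.280 m.
d_N₂ = 2.92 − 1.280 = 1.640 m.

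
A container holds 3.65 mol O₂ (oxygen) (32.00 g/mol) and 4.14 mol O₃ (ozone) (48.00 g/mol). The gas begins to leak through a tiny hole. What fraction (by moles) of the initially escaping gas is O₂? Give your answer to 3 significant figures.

Effusion rate of each component ∝ n_i/√M_i (partial pressure × 1/√M).
So x_O₂ in the escaping gas = (n_O₂/√M_O₂) / Σ(n_i/√M_i)
= (3.65/√32.00) / (3.65/√32.00 + 4.14/√48.00) = 0.6452/(0.6452 + 0.5976) = 0.519.

0.519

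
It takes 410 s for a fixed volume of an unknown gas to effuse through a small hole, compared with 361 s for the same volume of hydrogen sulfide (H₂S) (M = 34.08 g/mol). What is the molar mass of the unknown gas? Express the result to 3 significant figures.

Using Graham's law: t_X/t_H₂S = √(M_X/M_H₂S).
410/361 = 1.136 = √(M_X/34.08)
M_X = 34.08 × 1.136² = 34.08 × 1.290 = 44.0 g/mol

44.0 g/mol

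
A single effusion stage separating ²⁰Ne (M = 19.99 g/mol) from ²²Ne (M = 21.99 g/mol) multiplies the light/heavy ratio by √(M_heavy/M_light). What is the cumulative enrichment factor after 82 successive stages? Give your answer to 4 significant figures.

49.88

The single-stage factor is √(M_heavy/M_light), so 82 stages give [√(21.99/19.99)]^82 = (21.99/19.99)^(82/2).
= 1.10005^41 = 49.88.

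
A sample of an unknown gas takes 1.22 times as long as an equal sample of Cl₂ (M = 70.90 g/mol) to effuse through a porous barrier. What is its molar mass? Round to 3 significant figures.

106 g/mol

By Graham's law, t_X/t_Cl₂ = √(M_X/M_Cl₂).
1.22 = √(M_X/70.90)
M_X = 70.90 × 1.22² = 70.90 × 1.488 = 106 g/mol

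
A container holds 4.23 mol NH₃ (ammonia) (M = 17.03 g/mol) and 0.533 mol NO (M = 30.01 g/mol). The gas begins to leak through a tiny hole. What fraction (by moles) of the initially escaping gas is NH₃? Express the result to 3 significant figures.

0.913

Effusion rate of each component ∝ n_i/√M_i (partial pressure × 1/√M).
x_NH₃(eff) = (n_NH₃/√M_NH₃) / (n_NH₃/√M_NH₃ + n_NO/√M_NO)
= (4.23/√17.03) / (4.23/√17.03 + 0.533/√30.01) = 1.025/(1.025 + 0.09730) = 0.913.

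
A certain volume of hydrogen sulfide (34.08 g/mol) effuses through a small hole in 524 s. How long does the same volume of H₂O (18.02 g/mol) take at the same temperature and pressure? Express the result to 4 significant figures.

381.0 s

Since effusion rate ∝ 1/√M, t_H₂O/t_H₂S = √(M_H₂O/M_H₂S) = √(18.02/34.08) = √0.5288 = 0.7272.
So the time for H₂O is 524 × 0.7272 = 381.0 s.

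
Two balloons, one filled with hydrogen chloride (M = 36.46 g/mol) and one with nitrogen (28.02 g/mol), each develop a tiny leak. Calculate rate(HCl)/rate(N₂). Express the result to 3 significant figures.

0.877

Graham's law gives rate_HCl/rate_N₂ = √(M_N₂/M_HCl) = √(28.02/36.46) = √0.7685 = 0.877.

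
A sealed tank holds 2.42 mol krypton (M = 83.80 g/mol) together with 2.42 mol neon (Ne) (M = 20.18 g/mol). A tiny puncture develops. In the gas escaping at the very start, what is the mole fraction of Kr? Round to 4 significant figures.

Each component's effusion rate ∝ (its partial pressure)·(1/√M) ∝ n_i/√M_i.
So x_Kr in the escaping gas = (n_Kr/√M_Kr) / Σ(n_i/√M_i)
= (2.42/√83.80) / (2.42/√83.80 + 2.42/√20.18) = 0.2644/(0.2644 + 0.5387) = 0.3292.

0.3292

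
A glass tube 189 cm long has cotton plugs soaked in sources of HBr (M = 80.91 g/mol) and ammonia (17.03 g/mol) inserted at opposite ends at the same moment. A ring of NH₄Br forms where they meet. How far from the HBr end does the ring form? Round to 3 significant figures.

Graham's law gives d_HBr/d_NH₃ = rate_HBr/rate_NH₃ = √(M_NH₃/M_HBr) = √(17.03/80.91) = 0.4588.
With d_HBr + d_NH₃ = 189 cm, d_NH₃ = 189/(1 + 0.4588) = 129.6 cm.
d_HBr = 189 − 129.6 = 59.4 cm.

59.4 cm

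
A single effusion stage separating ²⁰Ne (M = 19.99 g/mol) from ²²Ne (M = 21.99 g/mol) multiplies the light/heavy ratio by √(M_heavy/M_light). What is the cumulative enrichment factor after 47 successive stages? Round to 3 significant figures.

The single-stage factor is √(M_heavy/M_light), so 47 stages give [√(21.99/19.99)]^47 = (21.99/19.99)^(47/2).
= 1.10005^(47/2) = 9.40.

9.40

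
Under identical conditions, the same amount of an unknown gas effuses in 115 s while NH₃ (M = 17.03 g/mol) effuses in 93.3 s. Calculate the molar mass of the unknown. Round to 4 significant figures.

25.87 g/mol

From Graham's law, t_X/t_NH₃ = √(M_X/M_NH₃).
115/93.3 = 1.233 = √(M_X/17.03)
M_X = 17.03 × 1.233² = 17.03 × 1.519 = 25.87 g/mol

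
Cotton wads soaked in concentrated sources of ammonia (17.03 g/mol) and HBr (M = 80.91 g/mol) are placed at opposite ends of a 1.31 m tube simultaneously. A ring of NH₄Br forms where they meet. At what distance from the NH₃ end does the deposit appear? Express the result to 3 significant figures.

Distances travelled in equal time are proportional to diffusion rates, so d_NH₃/d_HBr = √(M_HBr/M_NH₃) = √(80.91/17.03) = 2.180.
With d_NH₃ + d_HBr = 1.31 m, d_HBr = 1.31/(1 + 2.180) = 0.4120 m.
d_NH₃ = 1.31 − 0.4120 = 0.898 m.

0.898 m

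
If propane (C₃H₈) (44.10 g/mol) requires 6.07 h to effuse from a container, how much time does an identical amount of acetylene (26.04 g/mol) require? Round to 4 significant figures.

Since effusion rate ∝ 1/√M, t_C₂H₂/t_C₃H₈ = √(M_C₂H₂/M_C₃H₈) = √(26.04/44.10) = √0.5905 = 0.7684.
So the time for C₂H₂ is 6.07 × 0.7684 = 4.664 h.

4.664 h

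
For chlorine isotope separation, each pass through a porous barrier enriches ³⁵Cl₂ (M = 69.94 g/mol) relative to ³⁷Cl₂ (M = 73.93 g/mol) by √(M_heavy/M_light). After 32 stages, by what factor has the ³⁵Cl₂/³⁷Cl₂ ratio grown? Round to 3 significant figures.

2.43

After 32 stages the ratio has grown by (√(73.93/69.94))^32 = (73.93/69.94)^(32/2).
= 1.05705^16 = 2.43.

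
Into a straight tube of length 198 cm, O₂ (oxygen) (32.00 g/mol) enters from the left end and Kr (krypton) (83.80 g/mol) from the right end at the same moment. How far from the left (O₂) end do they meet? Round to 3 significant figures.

Distances travelled in equal time are proportional to diffusion rates, so d_O₂/d_Kr = √(M_Kr/M_O₂) = √(83.80/32.00) = 1.618.
With d_O₂ + d_Kr = 198 cm, d_Kr = 198/(1 + 1.618) = 75.62 cm.
d_O₂ = 198 − 75.62 = 122 cm.

122 cm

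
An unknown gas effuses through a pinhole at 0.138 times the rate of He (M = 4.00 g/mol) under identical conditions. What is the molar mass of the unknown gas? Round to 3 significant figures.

From Graham's law, rate_X/rate_He = √(M_He/M_X).
0.138 = √(4.00/M_X)
M_X = 4.00 / 0.138² = 4.00 / 0.01904 = 210 g/mol

210 g/mol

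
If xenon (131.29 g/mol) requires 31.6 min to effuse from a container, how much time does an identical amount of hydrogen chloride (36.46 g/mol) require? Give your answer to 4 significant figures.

16.65 min

Graham's law gives t_HCl/t_Xe = √(M_HCl/M_Xe) = √(36.46/131.29) = √0.2777 = 0.5270.
So the time for HCl is 31.6 × 0.5270 = 16.65 min.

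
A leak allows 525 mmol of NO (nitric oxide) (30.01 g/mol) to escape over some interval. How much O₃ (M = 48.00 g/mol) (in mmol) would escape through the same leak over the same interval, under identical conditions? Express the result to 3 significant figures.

415 mmol

Since effusion rate ∝ 1/√M, rate_O₃/rate_NO = √(M_NO/M_O₃) = √(30.01/48.00) = √0.6252 = 0.7907.
So the amount for O₃ is 525 × 0.7907 = 415 mmol.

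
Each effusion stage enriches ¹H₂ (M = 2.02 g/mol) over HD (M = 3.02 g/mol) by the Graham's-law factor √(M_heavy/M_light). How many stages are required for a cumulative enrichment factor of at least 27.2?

Single-stage factor α = √(3.02/2.02), so ln α = ½ ln(1.49505) = 0.2011.
Need α^N ≥ 27.2 ⇒ N ≥ ln(27.2) / ln α = 3.303 / 0.2011 = 16.43.
Rounding up, N = 17 stages.

17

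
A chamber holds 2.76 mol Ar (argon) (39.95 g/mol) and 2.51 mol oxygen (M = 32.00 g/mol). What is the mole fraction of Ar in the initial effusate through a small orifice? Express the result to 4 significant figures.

Rate_i ∝ x_i/√M_i (Graham's law weighted by mole fraction), so the effusate composition follows n_i/√M_i.
x_Ar(eff) = (n_Ar/√M_Ar) / (n_Ar/√M_Ar + n_O₂/√M_O₂)
= (2.76/√39.95) / (2.76/√39.95 + 2.51/√32.00) = 0.4367/(0.4367 + 0.4437) = 0.4960.

0.4960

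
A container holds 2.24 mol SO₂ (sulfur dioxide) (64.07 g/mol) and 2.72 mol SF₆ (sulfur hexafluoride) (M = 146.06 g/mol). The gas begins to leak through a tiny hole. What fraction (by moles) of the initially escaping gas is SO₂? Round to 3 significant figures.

Effusion rate of each component ∝ n_i/√M_i (partial pressure × 1/√M).
Mole fraction of SO₂ in the effusate = (n_SO₂/√M_SO₂) / (n_SO₂/√M_SO₂ + n_SF₆/√M_SF₆)
= (2.24/√64.07) / (2.24/√64.07 + 2.72/√146.06) = 0.2798/(0.2798 + 0.2251) = 0.554.

0.554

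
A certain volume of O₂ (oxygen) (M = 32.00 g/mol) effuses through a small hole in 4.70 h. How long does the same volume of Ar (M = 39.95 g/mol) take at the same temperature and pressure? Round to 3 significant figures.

From Graham's law, t_Ar/t_O₂ = √(M_Ar/M_O₂) = √(39.95/32.00) = √1.248 = 1.117.
So the time for Ar is 4.70 × 1.117 = 5.25 h.

5.25 h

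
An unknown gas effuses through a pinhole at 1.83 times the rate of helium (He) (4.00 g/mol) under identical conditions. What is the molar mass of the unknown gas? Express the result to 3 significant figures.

Using Graham's law: rate_X/rate_He = √(M_He/M_X).
1.83 = √(4.00/M_X)
M_X = 4.00 / 1.83² = 4.00 / 3.349 = 1.19 g/mol

1.19 g/mol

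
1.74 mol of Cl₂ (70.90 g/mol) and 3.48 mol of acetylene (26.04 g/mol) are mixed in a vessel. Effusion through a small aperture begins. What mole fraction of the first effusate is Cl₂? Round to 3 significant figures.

Effusion rate of each component ∝ n_i/√M_i (partial pressure × 1/√M).
Mole fraction of Cl₂ in the effusate = (n_Cl₂/√M_Cl₂) / (n_Cl₂/√M_Cl₂ + n_C₂H₂/√M_C₂H₂)
= (1.74/√70.90) / (1.74/√70.90 + 3.48/√26.04) = 0.2066/(0.2066 + 0.6820) = 0.233.

0.233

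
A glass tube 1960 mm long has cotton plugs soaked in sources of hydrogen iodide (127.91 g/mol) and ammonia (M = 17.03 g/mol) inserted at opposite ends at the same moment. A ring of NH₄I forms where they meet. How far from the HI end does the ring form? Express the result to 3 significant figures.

Distances travelled in equal time are proportional to diffusion rates, so d_HI/d_NH₃ = √(M_NH₃/M_HI) = √(17.03/127.91) = 0.3649.
With d_HI + d_NH₃ = 1960 mm, d_NH₃ = 1960/(1 + 0.3649) = 1436 mm.
d_HI = 1960 − 1436 = 524 mm.

524 mm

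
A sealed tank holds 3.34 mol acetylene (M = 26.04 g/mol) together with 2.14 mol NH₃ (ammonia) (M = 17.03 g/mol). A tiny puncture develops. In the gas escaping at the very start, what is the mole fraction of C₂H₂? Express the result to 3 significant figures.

Effusion rate of each component ∝ n_i/√M_i (partial pressure × 1/√M).
Mole fraction of C₂H₂ in the effusate = (n_C₂H₂/√M_C₂H₂) / (n_C₂H₂/√M_C₂H₂ + n_NH₃/√M_NH₃)
= (3.34/√26.04) / (3.34/√26.04 + 2.14/√17.03) = 0.6545/(0.6545 + 0.5186) = 0.558.

0.558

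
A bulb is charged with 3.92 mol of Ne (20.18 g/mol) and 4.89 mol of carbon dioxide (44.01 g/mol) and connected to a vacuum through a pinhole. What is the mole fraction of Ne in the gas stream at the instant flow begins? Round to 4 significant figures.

Rate_i ∝ x_i/√M_i (Graham's law weighted by mole fraction), so the effusate composition follows n_i/√M_i.
x_Ne(eff) = (n_Ne/√M_Ne) / (n_Ne/√M_Ne + n_CO₂/√M_CO₂)
= (3.92/√20.18) / (3.92/√20.18 + 4.89/√44.01) = 0.8726/(0.8726 + 0.7371) = 0.5421.

0.5421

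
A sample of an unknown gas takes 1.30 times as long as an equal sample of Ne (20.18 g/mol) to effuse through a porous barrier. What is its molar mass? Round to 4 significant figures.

Since effusion rate ∝ 1/√M, t_X/t_Ne = √(M_X/M_Ne).
1.30 = √(M_X/20.18)
M_X = 20.18 × 1.30² = 20.18 × 1.690 = 34.10 g/mol

34.10 g/mol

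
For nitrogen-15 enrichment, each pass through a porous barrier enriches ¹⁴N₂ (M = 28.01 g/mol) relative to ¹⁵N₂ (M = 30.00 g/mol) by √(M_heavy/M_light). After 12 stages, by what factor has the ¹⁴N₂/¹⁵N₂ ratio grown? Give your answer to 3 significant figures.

Overall factor = α^12 with α = √(30.00/28.01), i.e. (30.00/28.01)^(12/2).
= 1.07105^6 = 1.51.

1.51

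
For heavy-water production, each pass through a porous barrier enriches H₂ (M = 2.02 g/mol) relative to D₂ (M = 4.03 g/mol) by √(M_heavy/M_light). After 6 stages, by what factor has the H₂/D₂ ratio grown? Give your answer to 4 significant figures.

7.941

The single-stage factor is √(M_heavy/M_light), so 6 stages give [√(4.03/2.02)]^6 = (4.03/2.02)^(6/2).
= 1.99505^3 = 7.941.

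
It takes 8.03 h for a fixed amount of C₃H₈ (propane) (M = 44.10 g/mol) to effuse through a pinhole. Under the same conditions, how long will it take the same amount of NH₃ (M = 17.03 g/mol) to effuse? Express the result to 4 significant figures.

Using Graham's law: t_NH₃/t_C₃H₈ = √(M_NH₃/M_C₃H₈) = √(17.03/44.10) = √0.3862 = 0.6214.
So the time for NH₃ is 8.03 × 0.6214 = 4.990 h.

4.990 h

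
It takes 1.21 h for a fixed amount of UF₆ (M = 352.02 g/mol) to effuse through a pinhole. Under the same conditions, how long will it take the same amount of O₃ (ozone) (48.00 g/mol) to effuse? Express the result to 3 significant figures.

0.447 h

By Graham's law, t_O₃/t_UF₆ = √(M_O₃/M_UF₆) = √(48.00/352.02) = √0.1364 = 0.3693.
So the time for O₃ is 1.21 × 0.3693 = 0.447 h.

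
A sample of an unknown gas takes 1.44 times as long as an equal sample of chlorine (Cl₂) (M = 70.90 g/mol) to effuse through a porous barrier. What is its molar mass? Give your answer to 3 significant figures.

Since effusion rate ∝ 1/√M, t_X/t_Cl₂ = √(M_X/M_Cl₂).
1.44 = √(M_X/70.90)
M_X = 70.90 × 1.44² = 70.90 × 2.074 = 147 g/mol

147 g/mol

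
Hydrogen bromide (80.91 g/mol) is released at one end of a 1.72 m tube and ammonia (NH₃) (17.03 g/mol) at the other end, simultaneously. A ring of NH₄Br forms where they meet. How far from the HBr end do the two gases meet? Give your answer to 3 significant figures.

0.541 m

The fronts meet when d_HBr + d_NH₃ = L with d_HBr/d_NH₃ = √(M_NH₃/M_HBr) (Graham's law). Here √(M_NH₃/M_HBr) = √(17.03/80.91) = 0.4588.
With d_HBr + d_NH₃ = 1.72 m, d_NH₃ = 1.72/(1 + 0.4588) = 1.179 m.
d_HBr = 1.72 − 1.179 = 0.541 m.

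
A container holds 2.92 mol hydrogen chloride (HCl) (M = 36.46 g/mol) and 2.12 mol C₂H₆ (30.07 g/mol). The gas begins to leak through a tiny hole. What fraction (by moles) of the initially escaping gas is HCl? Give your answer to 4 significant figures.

Rate_i ∝ x_i/√M_i (Graham's law weighted by mole fraction), so the effusate composition follows n_i/√M_i.
x_HCl(eff) = (n_HCl/√M_HCl) / (n_HCl/√M_HCl + n_C₂H₆/√M_C₂H₆)
= (2.92/√36.46) / (2.92/√36.46 + 2.12/√30.07) = 0.4836/(0.4836 + 0.3866) = 0.5557.

0.5557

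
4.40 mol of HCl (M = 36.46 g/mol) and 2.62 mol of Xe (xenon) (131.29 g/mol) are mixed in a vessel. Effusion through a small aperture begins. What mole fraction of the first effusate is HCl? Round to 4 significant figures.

0.7612

Each component's effusion rate ∝ (its partial pressure)·(1/√M) ∝ n_i/√M_i.
Mole fraction of HCl in the effusate = (n_HCl/√M_HCl) / (n_HCl/√M_HCl + n_Xe/√M_Xe)
= (4.40/√36.46) / (4.40/√36.46 + 2.62/√131.29) = 0.7287/(0.7287 + 0.2287) = 0.7612.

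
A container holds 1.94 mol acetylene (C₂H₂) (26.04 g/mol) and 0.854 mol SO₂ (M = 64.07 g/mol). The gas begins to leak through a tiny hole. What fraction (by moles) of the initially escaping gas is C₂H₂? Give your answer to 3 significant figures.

Effusion rate of each component ∝ n_i/√M_i (partial pressure × 1/√M).
Mole fraction of C₂H₂ in the effusate = (n_C₂H₂/√M_C₂H₂) / (n_C₂H₂/√M_C₂H₂ + n_SO₂/√M_SO₂)
= (1.94/√26.04) / (1.94/√26.04 + 0.854/√64.07) = 0.3802/(0.3802 + 0.1067) = 0.781.

0.781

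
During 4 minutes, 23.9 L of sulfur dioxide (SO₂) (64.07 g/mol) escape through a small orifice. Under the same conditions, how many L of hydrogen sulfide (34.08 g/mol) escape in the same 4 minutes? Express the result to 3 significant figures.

From Graham's law, rate_H₂S/rate_SO₂ = √(M_SO₂/M_H₂S) = √(64.07/34.08) = √1.880 = 1.371.
So the volume for H₂S is 23.9 × 1.371 = 32.8 L.

32.8 L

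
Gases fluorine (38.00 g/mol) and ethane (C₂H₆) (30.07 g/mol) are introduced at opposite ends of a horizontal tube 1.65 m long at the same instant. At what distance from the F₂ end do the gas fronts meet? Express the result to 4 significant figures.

0.7768 m

The fronts meet when d_F₂ + d_C₂H₆ = L with d_F₂/d_C₂H₆ = √(M_C₂H₆/M_F₂) (Graham's law). Here √(M_C₂H₆/M_F₂) = √(30.07/38.00) = 0.8896.
With d_F₂ + d_C₂H₆ = 1.65 m, d_C₂H₆ = 1.65/(1 + 0.8896) = 0.8732 m.
d_F₂ = 1.65 − 0.8732 = 0.7768 m.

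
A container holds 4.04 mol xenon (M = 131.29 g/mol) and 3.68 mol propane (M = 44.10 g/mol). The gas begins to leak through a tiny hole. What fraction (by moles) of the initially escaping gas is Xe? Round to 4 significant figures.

Effusion rate of each component ∝ n_i/√M_i (partial pressure × 1/√M).
So x_Xe in the escaping gas = (n_Xe/√M_Xe) / Σ(n_i/√M_i)
= (4.04/√131.29) / (4.04/√131.29 + 3.68/√44.10) = 0.3526/(0.3526 + 0.5542) = 0.3889.

0.3889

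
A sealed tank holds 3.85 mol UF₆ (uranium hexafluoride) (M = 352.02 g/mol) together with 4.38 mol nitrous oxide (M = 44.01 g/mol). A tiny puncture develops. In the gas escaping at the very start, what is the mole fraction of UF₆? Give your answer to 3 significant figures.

Rate_i ∝ x_i/√M_i (Graham's law weighted by mole fraction), so the effusate composition follows n_i/√M_i.
Mole fraction of UF₆ in the effusate = (n_UF₆/√M_UF₆) / (n_UF₆/√M_UF₆ + n_N₂O/√M_N₂O)
= (3.85/√352.02) / (3.85/√352.02 + 4.38/√44.01) = 0.2052/(0.2052 + 0.6602) = 0.237.

0.237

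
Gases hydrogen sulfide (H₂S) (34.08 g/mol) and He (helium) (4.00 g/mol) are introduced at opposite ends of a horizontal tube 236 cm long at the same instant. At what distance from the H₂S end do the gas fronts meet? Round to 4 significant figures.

The fronts meet when d_H₂S + d_He = L with d_H₂S/d_He = √(M_He/M_H₂S) (Graham's law). Here √(M_He/M_H₂S) = √(4.00/34.08) = 0.3426.
With d_H₂S + d_He = 236 cm, d_He = 236/(1 + 0.3426) = 175.8 cm.
d_H₂S = 236 − 175.8 = 60.22 cm.

60.22 cm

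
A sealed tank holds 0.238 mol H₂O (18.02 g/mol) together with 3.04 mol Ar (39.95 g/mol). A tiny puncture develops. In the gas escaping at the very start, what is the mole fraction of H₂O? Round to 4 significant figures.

Rate_i ∝ x_i/√M_i (Graham's law weighted by mole fraction), so the effusate composition follows n_i/√M_i.
x_H₂O(eff) = (n_H₂O/√M_H₂O) / (n_H₂O/√M_H₂O + n_Ar/√M_Ar)
= (0.238/√18.02) / (0.238/√18.02 + 3.04/√39.95) = 0.05607/(0.05607 + 0.4810) = 0.1044.

0.1044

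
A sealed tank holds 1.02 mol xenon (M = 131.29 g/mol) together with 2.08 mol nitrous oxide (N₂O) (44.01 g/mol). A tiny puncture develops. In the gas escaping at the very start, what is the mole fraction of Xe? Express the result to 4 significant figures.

Each component's effusion rate ∝ (its partial pressure)·(1/√M) ∝ n_i/√M_i.
Mole fraction of Xe in the effusate = (n_Xe/√M_Xe) / (n_Xe/√M_Xe + n_N₂O/√M_N₂O)
= (1.02/√131.29) / (1.02/√131.29 + 2.08/√44.01) = 0.08902/(0.08902 + 0.3135) = 0.2211.

0.2211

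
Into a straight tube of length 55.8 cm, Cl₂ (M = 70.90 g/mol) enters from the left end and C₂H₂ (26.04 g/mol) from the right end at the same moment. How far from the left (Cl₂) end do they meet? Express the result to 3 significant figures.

21.1 cm

Distances travelled in equal time are proportional to diffusion rates, so d_Cl₂/d_C₂H₂ = √(M_C₂H₂/M_Cl₂) = √(26.04/70.90) = 0.6060.
With d_Cl₂ + d_C₂H₂ = 55.8 cm, d_C₂H₂ = 55.8/(1 + 0.6060) = 34.74 cm.
d_Cl₂ = 55.8 − 34.74 = 21.1 cm.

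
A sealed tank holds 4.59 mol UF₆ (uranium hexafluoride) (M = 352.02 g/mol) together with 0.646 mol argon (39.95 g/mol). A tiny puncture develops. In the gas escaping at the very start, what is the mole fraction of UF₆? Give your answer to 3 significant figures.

Each component's effusion rate ∝ (its partial pressure)·(1/√M) ∝ n_i/√M_i.
So x_UF₆ in the escaping gas = (n_UF₆/√M_UF₆) / Σ(n_i/√M_i)
= (4.59/√352.02) / (4.59/√352.02 + 0.646/√39.95) = 0.2446/(0.2446 + 0.1022) = 0.705.

0.705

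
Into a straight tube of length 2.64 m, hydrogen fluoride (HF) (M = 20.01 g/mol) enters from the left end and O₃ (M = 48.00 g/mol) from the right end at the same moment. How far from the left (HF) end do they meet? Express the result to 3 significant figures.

Graham's law gives d_HF/d_O₃ = rate_HF/rate_O₃ = √(M_O₃/M_HF) = √(48.00/20.01) = 1.549.
With d_HF + d_O₃ = 2.64 m, d_O₃ = 2.64/(1 + 1.549) = 1.036 m.
d_HF = 2.64 − 1.036 = 1.60 m.

1.60 m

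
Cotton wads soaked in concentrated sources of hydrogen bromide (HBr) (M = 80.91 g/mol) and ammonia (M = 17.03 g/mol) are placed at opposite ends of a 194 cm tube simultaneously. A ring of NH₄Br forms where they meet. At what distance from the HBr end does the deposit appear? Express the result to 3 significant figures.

61.0 cm

The fronts meet when d_HBr + d_NH₃ = L with d_HBr/d_NH₃ = √(M_NH₃/M_HBr) (Graham's law). Here √(M_NH₃/M_HBr) = √(17.03/80.91) = 0.4588.
With d_HBr + d_NH₃ = 194 cm, d_NH₃ = 194/(1 + 0.4588) = 133.0 cm.
d_HBr = 194 − 133.0 = 61.0 cm.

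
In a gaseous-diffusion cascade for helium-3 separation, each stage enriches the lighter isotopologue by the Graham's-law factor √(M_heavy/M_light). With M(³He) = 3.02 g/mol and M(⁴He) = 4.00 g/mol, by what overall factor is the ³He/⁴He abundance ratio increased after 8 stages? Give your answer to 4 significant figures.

The single-stage factor is √(M_heavy/M_light), so 8 stages give [√(4.00/3.02)]^8 = (4.00/3.02)^(8/2).
= 1.32450^4 = 3.078.

3.078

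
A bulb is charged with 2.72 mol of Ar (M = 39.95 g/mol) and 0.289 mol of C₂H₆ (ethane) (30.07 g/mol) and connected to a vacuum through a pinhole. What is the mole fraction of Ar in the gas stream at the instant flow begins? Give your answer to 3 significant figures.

Rate_i ∝ x_i/√M_i (Graham's law weighted by mole fraction), so the effusate composition follows n_i/√M_i.
Mole fraction of Ar in the effusate = (n_Ar/√M_Ar) / (n_Ar/√M_Ar + n_C₂H₆/√M_C₂H₆)
= (2.72/√39.95) / (2.72/√39.95 + 0.289/√30.07) = 0.4303/(0.4303 + 0.05270) = 0.891.

0.891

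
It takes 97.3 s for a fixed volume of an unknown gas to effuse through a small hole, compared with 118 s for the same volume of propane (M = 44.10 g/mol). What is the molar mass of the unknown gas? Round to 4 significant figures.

29.98 g/mol

Since effusion rate ∝ 1/√M, t_X/t_C₃H₈ = √(M_X/M_C₃H₈).
97.3/118 = 0.8246 = √(M_X/44.10)
M_X = 44.10 × 0.8246² = 44.10 × 0.6799 = 29.98 g/mol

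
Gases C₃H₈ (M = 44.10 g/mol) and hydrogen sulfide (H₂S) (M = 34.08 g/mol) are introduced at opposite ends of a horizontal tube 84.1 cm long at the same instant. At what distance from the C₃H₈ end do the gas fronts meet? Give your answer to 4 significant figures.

39.34 cm

Distances travelled in equal time are proportional to diffusion rates, so d_C₃H₈/d_H₂S = √(M_H₂S/M_C₃H₈) = √(34.08/44.10) = 0.8791.
With d_C₃H₈ + d_H₂S = 84.1 cm, d_H₂S = 84.1/(1 + 0.8791) = 44.76 cm.
d_C₃H₈ = 84.1 − 44.76 = 39.34 cm.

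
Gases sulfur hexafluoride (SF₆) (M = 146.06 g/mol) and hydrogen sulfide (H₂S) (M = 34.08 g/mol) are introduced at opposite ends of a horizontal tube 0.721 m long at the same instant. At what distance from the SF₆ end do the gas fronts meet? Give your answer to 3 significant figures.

The fronts meet when d_SF₆ + d_H₂S = L with d_SF₆/d_H₂S = √(M_H₂S/M_SF₆) (Graham's law). Here √(M_H₂S/M_SF₆) = √(34.08/146.06) = 0.4830.
With d_SF₆ + d_H₂S = 0.721 m, d_H₂S = 0.721/(1 + 0.4830) = 0.4862 m.
d_SF₆ = 0.721 − 0.4862 = 0.235 m.

0.235 m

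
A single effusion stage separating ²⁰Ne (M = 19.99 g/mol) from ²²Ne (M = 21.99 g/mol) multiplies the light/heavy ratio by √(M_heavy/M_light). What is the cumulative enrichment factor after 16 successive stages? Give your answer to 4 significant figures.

The single-stage factor is √(M_heavy/M_light), so 16 stages give [√(21.99/19.99)]^16 = (21.99/19.99)^(16/2).
= 1.10005^8 = 2.144.

2.144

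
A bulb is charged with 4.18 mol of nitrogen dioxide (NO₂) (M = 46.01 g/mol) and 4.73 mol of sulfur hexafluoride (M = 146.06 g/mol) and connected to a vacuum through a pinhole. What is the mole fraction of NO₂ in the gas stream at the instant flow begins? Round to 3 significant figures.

Rate_i ∝ x_i/√M_i (Graham's law weighted by mole fraction), so the effusate composition follows n_i/√M_i.
x_NO₂(eff) = (n_NO₂/√M_NO₂) / (n_NO₂/√M_NO₂ + n_SF₆/√M_SF₆)
= (4.18/√46.01) / (4.18/√46.01 + 4.73/√146.06) = 0.6162/(0.6162 + 0.3914) = 0.612.

0.612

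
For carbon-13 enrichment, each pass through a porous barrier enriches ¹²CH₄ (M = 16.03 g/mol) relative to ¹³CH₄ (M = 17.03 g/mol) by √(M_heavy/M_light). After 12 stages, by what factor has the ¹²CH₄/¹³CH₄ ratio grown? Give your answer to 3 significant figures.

1.44

Overall factor = α^12 with α = √(17.03/16.03), i.e. (17.03/16.03)^(12/2).
= 1.06238^6 = 1.44.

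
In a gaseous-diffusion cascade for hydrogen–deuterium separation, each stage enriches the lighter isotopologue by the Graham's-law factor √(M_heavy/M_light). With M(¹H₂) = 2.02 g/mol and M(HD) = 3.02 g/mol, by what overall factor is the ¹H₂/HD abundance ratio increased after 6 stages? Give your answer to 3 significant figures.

Each stage multiplies the ratio by α = √(3.02/2.02), so after 6 stages the overall factor is α^6 = (3.02/2.02)^(6/2).
= 1.49505^3 = 3.34.

3.34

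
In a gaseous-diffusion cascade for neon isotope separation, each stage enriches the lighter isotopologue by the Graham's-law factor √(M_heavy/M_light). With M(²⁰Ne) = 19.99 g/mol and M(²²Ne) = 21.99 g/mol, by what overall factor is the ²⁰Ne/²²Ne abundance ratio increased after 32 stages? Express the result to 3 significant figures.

The single-stage factor is √(M_heavy/M_light), so 32 stages give [√(21.99/19.99)]^32 = (21.99/19.99)^(32/2).
= 1.10005^16 = 4.60.

4.60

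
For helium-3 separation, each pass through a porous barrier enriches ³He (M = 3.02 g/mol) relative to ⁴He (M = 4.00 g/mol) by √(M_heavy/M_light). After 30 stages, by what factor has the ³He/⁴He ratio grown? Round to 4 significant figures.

The single-stage factor is √(M_heavy/M_light), so 30 stages give [√(4.00/3.02)]^30 = (4.00/3.02)^(30/2).
= 1.32450^15 = 67.73.

67.73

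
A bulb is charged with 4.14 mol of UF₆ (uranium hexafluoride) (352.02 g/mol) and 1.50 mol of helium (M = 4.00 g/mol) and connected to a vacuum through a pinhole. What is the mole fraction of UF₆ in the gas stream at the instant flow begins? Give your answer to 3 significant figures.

Effusion rate of each component ∝ n_i/√M_i (partial pressure × 1/√M).
Mole fraction of UF₆ in the effusate = (n_UF₆/√M_UF₆) / (n_UF₆/√M_UF₆ + n_He/√M_He)
= (4.14/√352.02) / (4.14/√352.02 + 1.50/√4.00) = 0.2207/(0.2207 + 0.7500) = 0.227.

0.227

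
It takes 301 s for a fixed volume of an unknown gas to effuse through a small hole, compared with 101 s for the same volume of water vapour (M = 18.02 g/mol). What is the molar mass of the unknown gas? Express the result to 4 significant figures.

From Graham's law, t_X/t_H₂O = √(M_X/M_H₂O).
301/101 = 2.980 = √(M_X/18.02)
M_X = 18.02 × 2.980² = 18.02 × 8.882 = 160.0 g/mol

160.0 g/mol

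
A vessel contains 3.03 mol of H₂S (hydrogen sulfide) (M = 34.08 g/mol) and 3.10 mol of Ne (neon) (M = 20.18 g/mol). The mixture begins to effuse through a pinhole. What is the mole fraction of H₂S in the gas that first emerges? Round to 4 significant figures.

0.4293

The effusion rate of species i is ∝ p_i/√M_i ∝ n_i/√M_i.
So x_H₂S in the escaping gas = (n_H₂S/√M_H₂S) / Σ(n_i/√M_i)
= (3.03/√34.08) / (3.03/√34.08 + 3.10/√20.18) = 0.5190/(0.5190 + 0.6901) = 0.4293.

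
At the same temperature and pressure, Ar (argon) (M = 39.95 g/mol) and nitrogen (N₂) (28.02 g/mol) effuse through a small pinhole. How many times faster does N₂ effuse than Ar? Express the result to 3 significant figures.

1.19

By Graham's law, rate_N₂/rate_Ar = √(M_Ar/M_N₂) = √(39.95/28.02) = √1.426 = 1.19.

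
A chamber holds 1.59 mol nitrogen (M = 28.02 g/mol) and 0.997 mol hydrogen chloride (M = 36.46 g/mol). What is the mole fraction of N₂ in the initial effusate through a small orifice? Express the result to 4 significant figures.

Effusion rate of each component ∝ n_i/√M_i (partial pressure × 1/√M).
x_N₂(eff) = (n_N₂/√M_N₂) / (n_N₂/√M_N₂ + n_HCl/√M_HCl)
= (1.59/√28.02) / (1.59/√28.02 + 0.997/√36.46) = 0.3004/(0.3004 + 0.1651) = 0.6453.

0.6453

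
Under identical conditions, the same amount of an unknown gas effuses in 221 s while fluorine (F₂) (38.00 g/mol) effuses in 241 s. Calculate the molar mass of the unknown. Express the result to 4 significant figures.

Using Graham's law: t_X/t_F₂ = √(M_X/M_F₂).
221/241 = 0.9170 = √(M_X/38.00)
M_X = 38.00 × 0.9170² = 38.00 × 0.8409 = 31.95 g/mol

31.95 g/mol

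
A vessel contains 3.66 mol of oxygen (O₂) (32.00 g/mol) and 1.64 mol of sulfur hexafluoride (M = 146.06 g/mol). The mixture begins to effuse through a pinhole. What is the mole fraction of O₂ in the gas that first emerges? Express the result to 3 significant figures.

0.827

Each component's effusion rate ∝ (its partial pressure)·(1/√M) ∝ n_i/√M_i.
x_O₂(eff) = (n_O₂/√M_O₂) / (n_O₂/√M_O₂ + n_SF₆/√M_SF₆)
= (3.66/√32.00) / (3.66/√32.00 + 1.64/√146.06) = 0.6470/(0.6470 + 0.1357) = 0.827.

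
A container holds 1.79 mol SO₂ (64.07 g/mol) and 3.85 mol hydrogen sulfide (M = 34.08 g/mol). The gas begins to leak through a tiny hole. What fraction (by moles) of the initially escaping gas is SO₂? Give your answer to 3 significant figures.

The effusion rate of species i is ∝ p_i/√M_i ∝ n_i/√M_i.
So x_SO₂ in the escaping gas = (n_SO₂/√M_SO₂) / Σ(n_i/√M_i)
= (1.79/√64.07) / (1.79/√64.07 + 3.85/√34.08) = 0.2236/(0.2236 + 0.6595) = 0.253.

0.253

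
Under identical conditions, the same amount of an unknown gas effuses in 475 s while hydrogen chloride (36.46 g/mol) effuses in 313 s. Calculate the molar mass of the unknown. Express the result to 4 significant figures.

83.97 g/mol

Graham's law gives t_X/t_HCl = √(M_X/M_HCl).
475/313 = 1.518 = √(M_X/36.46)
M_X = 36.46 × 1.518² = 36.46 × 2.303 = 83.97 g/mol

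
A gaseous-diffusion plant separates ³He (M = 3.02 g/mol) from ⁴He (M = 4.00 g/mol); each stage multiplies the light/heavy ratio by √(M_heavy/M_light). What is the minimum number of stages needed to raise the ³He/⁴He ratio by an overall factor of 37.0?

26

Single-stage factor α = √(4.00/3.02), so ln α = ½ ln(1.32450) = 0.1405.
Need α^N ≥ 37.0 ⇒ N ≥ ln(37.0) / ln α = 3.611 / 0.1405 = 25.70.
So at least 26 stages are needed.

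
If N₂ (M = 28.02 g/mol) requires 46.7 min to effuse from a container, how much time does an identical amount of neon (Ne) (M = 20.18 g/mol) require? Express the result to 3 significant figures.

Since effusion rate ∝ 1/√M, t_Ne/t_N₂ = √(M_Ne/M_N₂) = √(20.18/28.02) = √0.7202 = 0.8486.
So the time for Ne is 46.7 × 0.8486 = 39.6 min.

39.6 min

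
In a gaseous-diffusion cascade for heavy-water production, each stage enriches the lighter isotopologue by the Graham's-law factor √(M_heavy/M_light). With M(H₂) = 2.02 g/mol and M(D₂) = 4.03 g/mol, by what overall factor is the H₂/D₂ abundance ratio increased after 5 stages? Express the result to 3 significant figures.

The single-stage factor is √(M_heavy/M_light), so 5 stages give [√(4.03/2.02)]^5 = (4.03/2.02)^(5/2).
= 1.99505^(5/2) = 5.62.

5.62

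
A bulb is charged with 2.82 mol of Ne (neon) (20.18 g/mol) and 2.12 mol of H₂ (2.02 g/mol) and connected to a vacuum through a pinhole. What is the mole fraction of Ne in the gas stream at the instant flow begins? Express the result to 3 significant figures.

0.296

The effusion rate of species i is ∝ p_i/√M_i ∝ n_i/√M_i.
Mole fraction of Ne in the effusate = (n_Ne/√M_Ne) / (n_Ne/√M_Ne + n_H₂/√M_H₂)
= (2.82/√20.18) / (2.82/√20.18 + 2.12/√2.02) = 0.6278/(0.6278 + 1.492) = 0.296.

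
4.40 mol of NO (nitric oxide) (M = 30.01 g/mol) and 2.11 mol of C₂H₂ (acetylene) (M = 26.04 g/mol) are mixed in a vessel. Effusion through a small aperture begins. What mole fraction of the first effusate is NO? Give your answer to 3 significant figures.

Rate_i ∝ x_i/√M_i (Graham's law weighted by mole fraction), so the effusate composition follows n_i/√M_i.
x_NO(eff) = (n_NO/√M_NO) / (n_NO/√M_NO + n_C₂H₂/√M_C₂H₂)
= (4.40/√30.01) / (4.40/√30.01 + 2.11/√26.04) = 0.8032/(0.8032 + 0.4135) = 0.660.

0.660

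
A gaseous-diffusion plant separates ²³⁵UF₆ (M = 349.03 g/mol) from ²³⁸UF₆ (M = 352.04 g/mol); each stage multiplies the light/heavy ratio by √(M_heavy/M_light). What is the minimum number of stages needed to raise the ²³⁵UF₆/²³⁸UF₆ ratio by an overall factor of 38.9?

853

With α = √(352.04/349.03) per stage, ln α = ½ ln(1.00862) = 0.004293.
Need α^N ≥ 38.9 ⇒ N ≥ ln(38.9) / ln α = 3.661 / 0.004293 = 852.69.
Rounding up, N = 853 stages.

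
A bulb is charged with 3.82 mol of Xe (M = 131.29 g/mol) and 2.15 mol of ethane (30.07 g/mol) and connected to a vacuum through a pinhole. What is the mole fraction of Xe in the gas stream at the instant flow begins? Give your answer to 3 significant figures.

Each component's effusion rate ∝ (its partial pressure)·(1/√M) ∝ n_i/√M_i.
Mole fraction of Xe in the effusate = (n_Xe/√M_Xe) / (n_Xe/√M_Xe + n_C₂H₆/√M_C₂H₆)
= (3.82/√131.29) / (3.82/√131.29 + 2.15/√30.07) = 0.3334/(0.3334 + 0.3921) = 0.460.

0.460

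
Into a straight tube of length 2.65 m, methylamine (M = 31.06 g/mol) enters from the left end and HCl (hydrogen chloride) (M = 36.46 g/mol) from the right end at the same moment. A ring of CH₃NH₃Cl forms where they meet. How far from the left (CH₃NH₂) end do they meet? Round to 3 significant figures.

1.38 m

Distances travelled in equal time are proportional to diffusion rates, so d_CH₃NH₂/d_HCl = √(M_HCl/M_CH₃NH₂) = √(36.46/31.06) = 1.083.
With d_CH₃NH₂ + d_HCl = 2.65 m, d_HCl = 2.65/(1 + 1.083) = 1.272 m.
d_CH₃NH₂ = 2.65 − 1.272 = 1.38 m.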